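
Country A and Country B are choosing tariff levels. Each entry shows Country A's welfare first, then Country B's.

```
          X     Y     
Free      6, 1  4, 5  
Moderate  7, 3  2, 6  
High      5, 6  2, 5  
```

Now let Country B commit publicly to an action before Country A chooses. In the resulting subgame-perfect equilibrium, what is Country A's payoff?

Backward induction with Country B moving first.
- X: Country A compares 6, 7, 5 and picks Moderate; Country B would get 3.
- Y: Country A compares 4, 2, 2 and picks Free; Country B would get 5.
Maximizing over 3, 5, Country B chooses Y. Subgame-perfect outcome: (Free, Y) with payoffs (4, 5).

4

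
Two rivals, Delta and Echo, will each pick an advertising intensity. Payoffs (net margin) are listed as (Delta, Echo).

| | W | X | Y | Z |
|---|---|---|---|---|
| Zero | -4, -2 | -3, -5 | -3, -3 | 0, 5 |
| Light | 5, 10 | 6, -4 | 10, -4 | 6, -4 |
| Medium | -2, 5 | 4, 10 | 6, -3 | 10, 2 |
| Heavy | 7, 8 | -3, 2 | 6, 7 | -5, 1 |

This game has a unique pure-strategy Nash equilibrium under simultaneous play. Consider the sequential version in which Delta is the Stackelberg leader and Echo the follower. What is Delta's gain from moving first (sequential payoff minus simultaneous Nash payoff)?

0

Solve by backward induction (Delta leads).
- Zero: BR = Z, leader payoff 0.
- Light: BR = W, leader payoff 5.
- Medium: BR = X, leader payoff 4.
- Heavy: BR = W, leader payoff 7.
Among 0, 5, 4, 7, the best is 7 at Heavy. Subgame-perfect outcome: (Heavy, W) with payoffs (7, 8).
Under simultaneous play:
Delta's best replies: W→Heavy; X→Light; Y→Light; Z→Medium.
Echo's best replies: Zero→Z; Light→W; Medium→X; Heavy→W.
Only (Heavy, W) has each player best-responding; Nash payoffs (7, 8).
Delta's commitment gain: 7 − 7 = 0.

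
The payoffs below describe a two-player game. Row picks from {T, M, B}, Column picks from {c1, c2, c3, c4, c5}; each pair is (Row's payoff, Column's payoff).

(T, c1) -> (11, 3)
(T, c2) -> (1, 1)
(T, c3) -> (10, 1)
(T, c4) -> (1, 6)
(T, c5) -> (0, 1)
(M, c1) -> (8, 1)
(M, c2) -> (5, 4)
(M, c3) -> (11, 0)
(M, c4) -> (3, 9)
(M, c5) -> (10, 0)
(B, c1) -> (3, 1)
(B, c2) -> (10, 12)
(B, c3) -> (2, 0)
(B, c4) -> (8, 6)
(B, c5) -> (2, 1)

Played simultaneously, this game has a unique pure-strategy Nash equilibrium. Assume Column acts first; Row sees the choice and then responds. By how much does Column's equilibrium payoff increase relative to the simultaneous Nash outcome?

0

Row best-responds to each possible Column move:
- c1: BR = T, leader payoff 3.
- c2: BR = B, leader payoff 12.
- c3: BR = M, leader payoff 0.
- c4: BR = B, leader payoff 6.
- c5: BR = M, leader payoff 0.
Maximizing over 3, 12, 0, 6, 0, Column chooses c2. Subgame-perfect outcome: (B, c2) with payoffs (10, 12).
Now find the simultaneous Nash equilibrium.
Row's best replies: c1→T; c2→B; c3→M; c4→B; c5→M.
Column's best replies: T→c4; M→c4; B→c2.
Only (B, c2) has each player best-responding; Nash payoffs (10, 12).
Column's commitment gain: 12 − 12 = 0.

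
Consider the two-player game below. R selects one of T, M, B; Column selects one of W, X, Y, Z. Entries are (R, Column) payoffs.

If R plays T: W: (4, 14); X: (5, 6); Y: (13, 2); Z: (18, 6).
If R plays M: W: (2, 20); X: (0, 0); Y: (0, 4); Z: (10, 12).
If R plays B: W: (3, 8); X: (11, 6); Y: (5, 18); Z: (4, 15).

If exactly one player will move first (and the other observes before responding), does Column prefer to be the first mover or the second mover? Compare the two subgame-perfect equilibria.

second

If R leads: Column's best replies are T→W, M→W, B→Y; R's induced payoffs 4, 2, 5; outcome (B, Y), payoffs (5, 18).
If Column leads: R's best replies are W→T, X→B, Y→T, Z→T; Column's induced payoffs 14, 6, 2, 6; outcome (T, W), payoffs (4, 14).
Column gets 14 moving first and 18 moving second, so Column prefers to move second.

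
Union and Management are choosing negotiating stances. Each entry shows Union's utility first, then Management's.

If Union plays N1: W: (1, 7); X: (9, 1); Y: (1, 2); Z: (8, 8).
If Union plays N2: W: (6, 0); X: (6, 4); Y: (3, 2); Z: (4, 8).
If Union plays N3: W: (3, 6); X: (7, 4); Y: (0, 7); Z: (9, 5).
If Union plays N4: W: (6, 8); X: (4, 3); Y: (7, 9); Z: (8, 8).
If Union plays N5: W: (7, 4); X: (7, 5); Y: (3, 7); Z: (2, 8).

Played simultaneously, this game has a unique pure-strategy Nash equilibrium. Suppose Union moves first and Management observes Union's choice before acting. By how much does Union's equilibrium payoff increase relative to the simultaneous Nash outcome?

Solve by backward induction (Union leads).
- N1 → Management plays Z (best of 7, 1, 2, 8); Union gets 8.
- N2 → Management plays Z (best of 0, 4, 2, 8); Union gets 4.
- N3 → Management plays Y (best of 6, 4, 7, 5); Union gets 0.
- N4 → Management plays Y (best of 8, 3, 9, 8); Union gets 7.
- N5 → Management plays Z (best of 4, 5, 7, 8); Union gets 2.
Union's induced payoffs are 8, 4, 0, 7, 2, so Union commits to N1. Subgame-perfect outcome: (N1, Z) with payoffs (8, 8).
Under simultaneous play:
Union's best replies: W→N5; X→N1; Y→N4; Z→N3.
Management's best replies: N1→Z; N2→Z; N3→Y; N4→Y; N5→Z.
The unique mutual best reply is (N4, Y), giving (7, 9).
Union's commitment gain: 8 − 7 = 1.

1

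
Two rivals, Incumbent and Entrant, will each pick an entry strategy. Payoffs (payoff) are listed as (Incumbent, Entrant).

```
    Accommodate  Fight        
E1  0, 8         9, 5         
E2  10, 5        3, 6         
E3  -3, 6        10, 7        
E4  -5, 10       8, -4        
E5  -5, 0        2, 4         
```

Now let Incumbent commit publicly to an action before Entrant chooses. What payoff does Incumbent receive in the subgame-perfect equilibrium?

10

Entrant best-responds to each possible Incumbent move:
- E1 → Entrant plays Accommodate (best of 8, 5); Incumbent gets 0.
- E2 → Entrant plays Fight (best of 5, 6); Incumbent gets 3.
- E3 → Entrant plays Fight (best of 6, 7); Incumbent gets 10.
- E4 → Entrant plays Accommodate (best of 10, -4); Incumbent gets -5.
- E5 → Entrant plays Fight (best of 0, 4); Incumbent gets 2.
Among 0, 3, 10, -5, 2, the best is 10 at E3. Subgame-perfect outcome: (E3, Fight) with payoffs (10, 7).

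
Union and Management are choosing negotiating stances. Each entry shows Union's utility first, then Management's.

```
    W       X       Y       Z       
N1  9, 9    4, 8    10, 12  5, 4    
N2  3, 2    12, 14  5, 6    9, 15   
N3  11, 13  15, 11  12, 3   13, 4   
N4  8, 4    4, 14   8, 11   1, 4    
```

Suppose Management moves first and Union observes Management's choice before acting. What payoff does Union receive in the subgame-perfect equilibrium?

11

Solve by backward induction (Management leads).
- W: BR = N3, leader payoff 13.
- X: BR = N3, leader payoff 11.
- Y: BR = N3, leader payoff 3.
- Z: BR = N3, leader payoff 4.
Management's induced payoffs are 13, 11, 3, 4, so Management commits to W. Subgame-perfect outcome: (N3, W) with payoffs (11, 13).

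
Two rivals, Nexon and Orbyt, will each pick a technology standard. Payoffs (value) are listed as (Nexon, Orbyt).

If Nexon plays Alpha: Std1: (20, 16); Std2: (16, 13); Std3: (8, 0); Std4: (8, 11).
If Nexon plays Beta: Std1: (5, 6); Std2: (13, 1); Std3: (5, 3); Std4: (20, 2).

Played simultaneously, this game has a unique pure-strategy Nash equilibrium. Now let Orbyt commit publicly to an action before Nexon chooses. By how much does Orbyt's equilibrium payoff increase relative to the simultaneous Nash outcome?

Solve by backward induction (Orbyt leads).
- Std1 → Nexon plays Alpha (best of 20, 5); Orbyt gets 16.
- Std2 → Nexon plays Alpha (best of 16, 13); Orbyt gets 13.
- Std3 → Nexon plays Alpha (best of 8, 5); Orbyt gets 0.
- Std4 → Nexon plays Beta (best of 8, 20); Orbyt gets 2.
Orbyt's induced payoffs are 16, 13, 0, 2, so Orbyt commits to Std1. Subgame-perfect outcome: (Alpha, Std1) with payoffs (20, 16).
Now find the simultaneous Nash equilibrium.
Nexon's best replies: Std1→Alpha; Std2→Alpha; Std3→Alpha; Std4→Beta.
Orbyt's best replies: Alpha→Std1; Beta→Std1.
The unique mutual best reply is (Alpha, Std1), giving (20, 16).
Orbyt's commitment gain: 16 − 16 = 0.

0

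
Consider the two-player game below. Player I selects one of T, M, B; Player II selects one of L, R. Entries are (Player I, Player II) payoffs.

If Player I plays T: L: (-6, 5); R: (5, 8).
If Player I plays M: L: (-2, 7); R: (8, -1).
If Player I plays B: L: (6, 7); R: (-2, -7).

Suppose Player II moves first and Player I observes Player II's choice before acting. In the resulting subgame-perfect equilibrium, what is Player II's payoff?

7

Work backward from Player I's decision.
- L → Player I plays B (best of -6, -2, 6); Player II gets 7.
- R → Player I plays M (best of 5, 8, -2); Player II gets -1.
Player II's induced payoffs are 7, -1, so Player II commits to L. Subgame-perfect outcome: (B, L) with payoffs (6, 7).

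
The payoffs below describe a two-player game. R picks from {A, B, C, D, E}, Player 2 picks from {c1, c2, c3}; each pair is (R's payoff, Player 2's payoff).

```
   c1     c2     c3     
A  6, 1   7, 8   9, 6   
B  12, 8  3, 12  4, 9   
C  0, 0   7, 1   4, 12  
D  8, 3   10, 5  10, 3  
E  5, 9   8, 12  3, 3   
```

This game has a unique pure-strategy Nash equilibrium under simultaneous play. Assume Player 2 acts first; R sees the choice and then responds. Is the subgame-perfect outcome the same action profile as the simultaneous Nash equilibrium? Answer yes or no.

no

R best-responds to each possible Player 2 move:
- c1 → R plays B (best of 6, 12, 0, 8, 5); Player 2 gets 8.
- c2 → R plays D (best of 7, 3, 7, 10, 8); Player 2 gets 5.
- c3 → R plays D (best of 9, 4, 4, 10, 3); Player 2 gets 3.
Among 8, 5, 3, the best is 8 at c1. Subgame-perfect outcome: (B, c1) with payoffs (12, 8).
For the simultaneous game, intersect best replies.
R's best replies: c1→B; c2→D; c3→D.
Player 2's best replies: A→c2; B→c2; C→c3; D→c2; E→c2.
The unique mutual best reply is (D, c2), giving (10, 5).
Sequential outcome (B, c1) differs from the Nash profile (D, c2).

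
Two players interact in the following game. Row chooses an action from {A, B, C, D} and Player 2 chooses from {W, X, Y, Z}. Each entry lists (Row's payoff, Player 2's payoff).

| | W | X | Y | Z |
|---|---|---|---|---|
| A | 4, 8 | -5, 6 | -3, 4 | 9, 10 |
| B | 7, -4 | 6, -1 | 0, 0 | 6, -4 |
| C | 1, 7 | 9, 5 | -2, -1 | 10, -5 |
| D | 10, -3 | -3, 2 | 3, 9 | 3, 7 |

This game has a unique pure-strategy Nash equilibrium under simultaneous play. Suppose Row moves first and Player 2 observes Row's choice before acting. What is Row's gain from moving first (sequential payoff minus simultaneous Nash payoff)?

6

Solve by backward induction (Row leads).
- A → Player 2 plays Z (best of 8, 6, 4, 10); Row gets 9.
- B → Player 2 plays Y (best of -4, -1, 0, -4); Row gets 0.
- C → Player 2 plays W (best of 7, 5, -1, -5); Row gets 1.
- D → Player 2 plays Y (best of -3, 2, 9, 7); Row gets 3.
Among 9, 0, 1, 3, the best is 9 at A. Subgame-perfect outcome: (A, Z) with payoffs (9, 10).
For the simultaneous game, intersect best replies.
Row's best replies: W→D; X→C; Y→D; Z→C.
Player 2's best replies: A→Z; B→Y; C→W; D→Y.
The unique mutual best reply is (D, Y), giving (3, 9).
Row's commitment gain: 9 − 3 = 6.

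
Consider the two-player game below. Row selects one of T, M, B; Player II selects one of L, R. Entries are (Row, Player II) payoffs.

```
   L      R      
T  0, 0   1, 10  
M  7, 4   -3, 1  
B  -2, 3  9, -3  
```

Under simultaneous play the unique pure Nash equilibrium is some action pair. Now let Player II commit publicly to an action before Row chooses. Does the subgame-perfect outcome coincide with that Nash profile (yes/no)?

Work backward from Row's decision.
- L: BR = M, leader payoff 4.
- R: BR = B, leader payoff -3.
Maximizing over 4, -3, Player II chooses L. Subgame-perfect outcome: (M, L) with payoffs (7, 4).
For the simultaneous game, intersect best replies.
Row's best replies: L→M; R→B.
Player II's best replies: T→R; M→L; B→L.
Only (M, L) has each player best-responding; Nash payoffs (7, 4).
Sequential outcome (M, L) coincides with the Nash profile (M, L).

yes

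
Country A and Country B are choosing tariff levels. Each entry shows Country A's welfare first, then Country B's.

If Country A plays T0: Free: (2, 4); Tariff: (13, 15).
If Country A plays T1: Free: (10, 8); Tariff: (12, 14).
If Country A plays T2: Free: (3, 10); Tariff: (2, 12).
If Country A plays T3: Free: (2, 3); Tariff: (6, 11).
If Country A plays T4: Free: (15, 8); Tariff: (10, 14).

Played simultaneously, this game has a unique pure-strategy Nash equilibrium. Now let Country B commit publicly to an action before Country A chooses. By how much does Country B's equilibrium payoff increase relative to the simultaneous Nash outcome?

Work backward from Country A's decision.
- Free: Country A compares 2, 10, 3, 2, 15 and picks T4; Country B would get 8.
- Tariff: Country A compares 13, 12, 2, 6, 10 and picks T0; Country B would get 15.
Maximizing over 8, 15, Country B chooses Tariff. Subgame-perfect outcome: (T0, Tariff) with payoffs (13, 15).
For the simultaneous game, intersect best replies.
Country A's best replies: Free→T4; Tariff→T0.
Country B's best replies: T0→Tariff; T1→Tariff; T2→Tariff; T3→Tariff; T4→Tariff.
Only (T0, Tariff) has each player best-responding; Nash payoffs (13, 15).
Country B's commitment gain: 15 − 15 = 0.

0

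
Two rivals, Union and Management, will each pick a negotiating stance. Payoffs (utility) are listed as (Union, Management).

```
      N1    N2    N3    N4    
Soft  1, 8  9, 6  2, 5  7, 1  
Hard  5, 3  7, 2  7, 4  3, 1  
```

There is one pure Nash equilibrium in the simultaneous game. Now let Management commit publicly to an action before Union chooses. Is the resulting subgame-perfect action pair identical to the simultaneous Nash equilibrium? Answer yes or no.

no

Backward induction with Management moving first.
- N1: Union compares 1, 5 and picks Hard; Management would get 3.
- N2: Union compares 9, 7 and picks Soft; Management would get 6.
- N3: Union compares 2, 7 and picks Hard; Management would get 4.
- N4: Union compares 7, 3 and picks Soft; Management would get 1.
Management's induced payoffs are 3, 6, 4, 1, so Management commits to N2. Subgame-perfect outcome: (Soft, N2) with payoffs (9, 6).
Now find the simultaneous Nash equilibrium.
Union's best replies: N1→Hard; N2→Soft; N3→Hard; N4→Soft.
Management's best replies: Soft→N1; Hard→N3.
The unique mutual best reply is (Hard, N3), giving (7, 4).
Sequential outcome (Soft, N2) differs from the Nash profile (Hard, N3).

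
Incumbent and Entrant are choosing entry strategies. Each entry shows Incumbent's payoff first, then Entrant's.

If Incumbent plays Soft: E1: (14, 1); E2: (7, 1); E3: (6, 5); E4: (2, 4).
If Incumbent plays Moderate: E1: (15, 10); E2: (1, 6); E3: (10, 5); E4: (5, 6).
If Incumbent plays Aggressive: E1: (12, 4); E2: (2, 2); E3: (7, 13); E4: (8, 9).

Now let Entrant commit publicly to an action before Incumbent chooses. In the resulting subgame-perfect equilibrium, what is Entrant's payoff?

10

Incumbent best-responds to each possible Entrant move:
- E1: Incumbent compares 14, 15, 12 and picks Moderate; Entrant would get 10.
- E2: Incumbent compares 7, 1, 2 and picks Soft; Entrant would get 1.
- E3: Incumbent compares 6, 10, 7 and picks Moderate; Entrant would get 5.
- E4: Incumbent compares 2, 5, 8 and picks Aggressive; Entrant would get 9.
Entrant's induced payoffs are 10, 1, 5, 9, so Entrant commits to E1. Subgame-perfect outcome: (Moderate, E1) with payoffs (15, 10).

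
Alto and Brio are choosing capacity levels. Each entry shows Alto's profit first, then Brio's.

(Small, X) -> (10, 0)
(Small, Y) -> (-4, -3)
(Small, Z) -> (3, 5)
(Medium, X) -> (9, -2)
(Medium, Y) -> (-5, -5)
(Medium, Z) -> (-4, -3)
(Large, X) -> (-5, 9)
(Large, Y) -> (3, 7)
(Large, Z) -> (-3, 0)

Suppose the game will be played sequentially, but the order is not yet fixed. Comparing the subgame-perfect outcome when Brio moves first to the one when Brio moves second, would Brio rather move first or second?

If Alto leads: Brio's best replies are Small→Z, Medium→X, Large→X; Alto's induced payoffs 3, 9, -5; outcome (Medium, X), payoffs (9, -2).
If Brio leads: Alto's best replies are X→Small, Y→Large, Z→Small; Brio's induced payoffs 0, 7, 5; outcome (Large, Y), payoffs (3, 7).
Brio gets 7 moving first and -2 moving second, so Brio prefers to move first.

first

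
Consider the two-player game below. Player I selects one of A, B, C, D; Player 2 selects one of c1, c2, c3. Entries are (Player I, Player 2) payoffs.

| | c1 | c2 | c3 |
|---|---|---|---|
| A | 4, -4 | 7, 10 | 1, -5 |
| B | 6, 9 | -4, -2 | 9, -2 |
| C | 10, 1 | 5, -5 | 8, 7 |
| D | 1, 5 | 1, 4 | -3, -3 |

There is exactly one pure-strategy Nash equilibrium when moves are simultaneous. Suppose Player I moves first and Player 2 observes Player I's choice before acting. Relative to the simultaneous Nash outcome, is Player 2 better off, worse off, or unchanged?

Player 2 best-responds to each possible Player I move:
- A → Player 2 plays c2 (best of -4, 10, -5); Player I gets 7.
- B → Player 2 plays c1 (best of 9, -2, -2); Player I gets 6.
- C → Player 2 plays c3 (best of 1, -5, 7); Player I gets 8.
- D → Player 2 plays c1 (best of 5, 4, -3); Player I gets 1.
Among 7, 6, 8, 1, the best is 8 at C. Subgame-perfect outcome: (C, c3) with payoffs (8, 7).
Under simultaneous play:
Player I's best replies: c1→C; c2→A; c3→B.
Player 2's best replies: A→c2; B→c1; C→c3; D→c1.
The unique mutual best reply is (A, c2), giving (7, 10).
Player 2 earns 7 sequentially versus 10 at the Nash outcome: worse off.

worse off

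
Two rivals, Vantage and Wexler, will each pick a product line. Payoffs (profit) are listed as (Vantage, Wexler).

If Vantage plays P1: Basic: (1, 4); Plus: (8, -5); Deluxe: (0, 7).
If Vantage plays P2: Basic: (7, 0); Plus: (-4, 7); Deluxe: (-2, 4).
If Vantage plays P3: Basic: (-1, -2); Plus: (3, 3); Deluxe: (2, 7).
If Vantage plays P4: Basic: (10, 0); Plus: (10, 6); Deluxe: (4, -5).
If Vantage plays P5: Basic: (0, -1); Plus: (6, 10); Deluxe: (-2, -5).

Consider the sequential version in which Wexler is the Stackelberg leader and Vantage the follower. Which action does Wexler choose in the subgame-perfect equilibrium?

Plus

Vantage best-responds to each possible Wexler move:
- Basic → Vantage plays P4 (best of 1, 7, -1, 10, 0); Wexler gets 0.
- Plus → Vantage plays P4 (best of 8, -4, 3, 10, 6); Wexler gets 6.
- Deluxe → Vantage plays P4 (best of 0, -2, 2, 4, -2); Wexler gets -5.
Wexler's induced payoffs are 0, 6, -5, so Wexler commits to Plus. Subgame-perfect outcome: (P4, Plus) with payoffs (10, 6).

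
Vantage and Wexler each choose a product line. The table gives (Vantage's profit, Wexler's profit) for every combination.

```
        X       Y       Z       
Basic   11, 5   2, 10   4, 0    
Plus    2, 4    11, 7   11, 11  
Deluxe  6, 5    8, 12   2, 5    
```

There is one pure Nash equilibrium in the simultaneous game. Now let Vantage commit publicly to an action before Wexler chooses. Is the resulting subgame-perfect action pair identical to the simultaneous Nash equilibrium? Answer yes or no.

Wexler best-responds to each possible Vantage move:
- Basic → Wexler plays Y (best of 5, 10, 0); Vantage gets 2.
- Plus → Wexler plays Z (best of 4, 7, 11); Vantage gets 11.
- Deluxe → Wexler plays Y (best of 5, 12, 5); Vantage gets 8.
Maximizing over 2, 11, 8, Vantage chooses Plus. Subgame-perfect outcome: (Plus, Z) with payoffs (11, 11).
Under simultaneous play:
Vantage's best replies: X→Basic; Y→Plus; Z→Plus.
Wexler's best replies: Basic→Y; Plus→Z; Deluxe→Y.
Only (Plus, Z) has each player best-responding; Nash payoffs (11, 11).
Sequential outcome (Plus, Z) coincides with the Nash profile (Plus, Z).

yes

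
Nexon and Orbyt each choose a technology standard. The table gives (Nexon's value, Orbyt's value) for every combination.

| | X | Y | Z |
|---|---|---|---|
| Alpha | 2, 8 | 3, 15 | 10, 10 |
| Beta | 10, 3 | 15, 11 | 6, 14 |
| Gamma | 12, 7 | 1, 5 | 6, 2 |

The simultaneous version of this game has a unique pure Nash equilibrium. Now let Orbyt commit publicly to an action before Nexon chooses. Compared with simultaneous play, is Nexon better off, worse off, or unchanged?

better off

Backward induction with Orbyt moving first.
- X: Nexon compares 2, 10, 12 and picks Gamma; Orbyt would get 7.
- Y: Nexon compares 3, 15, 1 and picks Beta; Orbyt would get 11.
- Z: Nexon compares 10, 6, 6 and picks Alpha; Orbyt would get 10.
Orbyt's induced payoffs are 7, 11, 10, so Orbyt commits to Y. Subgame-perfect outcome: (Beta, Y) with payoffs (15, 11).
Now find the simultaneous Nash equilibrium.
Nexon's best replies: X→Gamma; Y→Beta; Z→Alpha.
Orbyt's best replies: Alpha→Y; Beta→Z; Gamma→X.
Only (Gamma, X) has each player best-responding; Nash payoffs (12, 7).
Nexon earns 15 sequentially versus 12 at the Nash outcome: better off.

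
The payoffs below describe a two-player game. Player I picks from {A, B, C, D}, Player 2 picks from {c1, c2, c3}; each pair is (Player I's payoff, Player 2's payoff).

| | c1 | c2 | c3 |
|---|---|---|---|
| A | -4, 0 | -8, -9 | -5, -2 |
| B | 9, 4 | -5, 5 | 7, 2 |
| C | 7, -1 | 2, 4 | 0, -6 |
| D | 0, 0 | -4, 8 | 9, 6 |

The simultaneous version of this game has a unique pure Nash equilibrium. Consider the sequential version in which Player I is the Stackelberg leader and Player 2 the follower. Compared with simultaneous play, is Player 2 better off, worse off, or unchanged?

Solve by backward induction (Player I leads).
- A: BR = c1, leader payoff -4.
- B: BR = c2, leader payoff -5.
- C: BR = c2, leader payoff 2.
- D: BR = c2, leader payoff -4.
Maximizing over -4, -5, 2, -4, Player I chooses C. Subgame-perfect outcome: (C, c2) with payoffs (2, 4).
For the simultaneous game, intersect best replies.
Player I's best replies: c1→B; c2→C; c3→D.
Player 2's best replies: A→c1; B→c2; C→c2; D→c2.
Only (C, c2) has each player best-responding; Nash payoffs (2, 4).
Player 2 earns 4 sequentially versus 4 at the Nash outcome: unchanged.

unchanged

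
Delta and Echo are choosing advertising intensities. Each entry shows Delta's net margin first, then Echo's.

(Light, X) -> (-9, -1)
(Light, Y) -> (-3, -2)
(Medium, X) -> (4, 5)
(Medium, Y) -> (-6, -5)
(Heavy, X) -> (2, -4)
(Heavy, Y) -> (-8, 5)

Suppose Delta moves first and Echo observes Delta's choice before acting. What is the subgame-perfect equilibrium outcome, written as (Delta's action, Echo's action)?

(Medium, X)

Echo best-responds to each possible Delta move:
- Light: BR = X, leader payoff -9.
- Medium: BR = X, leader payoff 4.
- Heavy: BR = Y, leader payoff -8.
Delta's induced payoffs are -9, 4, -8, so Delta commits to Medium. Subgame-perfect outcome: (Medium, X) with payoffs (4, 5).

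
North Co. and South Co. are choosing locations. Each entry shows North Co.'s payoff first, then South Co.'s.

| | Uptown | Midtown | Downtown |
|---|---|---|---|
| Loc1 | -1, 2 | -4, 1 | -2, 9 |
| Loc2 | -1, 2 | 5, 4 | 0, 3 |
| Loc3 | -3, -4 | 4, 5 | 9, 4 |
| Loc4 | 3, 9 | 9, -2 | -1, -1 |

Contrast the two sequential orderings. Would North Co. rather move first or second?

first

If North Co. leads: South Co.'s best replies are Loc1→Downtown, Loc2→Midtown, Loc3→Midtown, Loc4→Uptown; North Co.'s induced payoffs -2, 5, 4, 3; outcome (Loc2, Midtown), payoffs (5, 4).
If South Co. leads: North Co.'s best replies are Uptown→Loc4, Midtown→Loc4, Downtown→Loc3; South Co.'s induced payoffs 9, -2, 4; outcome (Loc4, Uptown), payoffs (3, 9).
North Co. gets 5 moving first and 3 moving second, so North Co. prefers to move first.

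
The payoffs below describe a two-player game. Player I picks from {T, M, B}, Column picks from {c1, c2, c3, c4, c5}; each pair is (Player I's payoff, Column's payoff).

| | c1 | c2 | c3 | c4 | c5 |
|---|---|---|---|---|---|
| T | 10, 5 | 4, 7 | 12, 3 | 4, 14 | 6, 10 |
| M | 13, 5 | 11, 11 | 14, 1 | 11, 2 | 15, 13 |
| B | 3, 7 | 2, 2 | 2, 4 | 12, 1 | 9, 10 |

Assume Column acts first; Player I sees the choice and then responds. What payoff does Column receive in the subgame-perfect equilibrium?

13

Solve by backward induction (Column leads).
- c1 → Player I plays M (best of 10, 13, 3); Column gets 5.
- c2 → Player I plays M (best of 4, 11, 2); Column gets 11.
- c3 → Player I plays M (best of 12, 14, 2); Column gets 1.
- c4 → Player I plays B (best of 4, 11, 12); Column gets 1.
- c5 → Player I plays M (best of 6, 15, 9); Column gets 13.
Column's induced payoffs are 5, 11, 1, 1, 13, so Column commits to c5. Subgame-perfect outcome: (M, c5) with payoffs (15, 13).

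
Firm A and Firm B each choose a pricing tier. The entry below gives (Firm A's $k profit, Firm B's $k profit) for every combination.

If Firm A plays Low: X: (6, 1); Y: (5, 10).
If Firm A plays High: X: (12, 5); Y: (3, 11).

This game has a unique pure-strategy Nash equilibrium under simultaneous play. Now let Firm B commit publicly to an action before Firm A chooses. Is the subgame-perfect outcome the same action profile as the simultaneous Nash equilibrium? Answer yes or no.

Firm A best-responds to each possible Firm B move:
- X: BR = High, leader payoff 5.
- Y: BR = Low, leader payoff 10.
Among 5, 10, the best is 10 at Y. Subgame-perfect outcome: (Low, Y) with payoffs (5, 10).
Under simultaneous play:
Firm A's best replies: X→High; Y→Low.
Firm B's best replies: Low→Y; High→Y.
Only (Low, Y) has each player best-responding; Nash payoffs (5, 10).
Sequential outcome (Low, Y) coincides with the Nash profile (Low, Y).

yes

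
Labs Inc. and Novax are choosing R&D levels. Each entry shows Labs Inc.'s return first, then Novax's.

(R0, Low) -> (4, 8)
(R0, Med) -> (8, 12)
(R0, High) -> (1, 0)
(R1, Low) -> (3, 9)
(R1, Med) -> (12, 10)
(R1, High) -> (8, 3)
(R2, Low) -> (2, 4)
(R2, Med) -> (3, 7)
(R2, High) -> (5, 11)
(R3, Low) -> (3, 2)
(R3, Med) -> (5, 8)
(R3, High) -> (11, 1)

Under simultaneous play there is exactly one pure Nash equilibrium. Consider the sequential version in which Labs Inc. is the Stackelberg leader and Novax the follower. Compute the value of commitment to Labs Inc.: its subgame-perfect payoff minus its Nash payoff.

Backward induction with Labs Inc. moving first.
- R0 → Novax plays Med (best of 8, 12, 0); Labs Inc. gets 8.
- R1 → Novax plays Med (best of 9, 10, 3); Labs Inc. gets 12.
- R2 → Novax plays High (best of 4, 7, 11); Labs Inc. gets 5.
- R3 → Novax plays Med (best of 2, 8, 1); Labs Inc. gets 5.
Maximizing over 8, 12, 5, 5, Labs Inc. chooses R1. Subgame-perfect outcome: (R1, Med) with payoffs (12, 10).
Now find the simultaneous Nash equilibrium.
Labs Inc.'s best replies: Low→R0; Med→R1; High→R3.
Novax's best replies: R0→Med; R1→Med; R2→High; R3→Med.
The unique mutual best reply is (R1, Med), giving (12, 10).
Labs Inc.'s commitment gain: 12 − 12 = 0.

0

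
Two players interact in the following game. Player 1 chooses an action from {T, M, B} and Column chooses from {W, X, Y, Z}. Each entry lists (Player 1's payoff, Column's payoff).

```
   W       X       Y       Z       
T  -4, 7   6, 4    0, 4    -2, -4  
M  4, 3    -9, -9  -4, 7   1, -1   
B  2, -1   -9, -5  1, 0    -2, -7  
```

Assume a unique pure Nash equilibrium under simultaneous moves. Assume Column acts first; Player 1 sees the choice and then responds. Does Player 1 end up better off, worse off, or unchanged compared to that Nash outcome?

better off

Player 1 best-responds to each possible Column move:
- W → Player 1 plays M (best of -4, 4, 2); Column gets 3.
- X → Player 1 plays T (best of 6, -9, -9); Column gets 4.
- Y → Player 1 plays B (best of 0, -4, 1); Column gets 0.
- Z → Player 1 plays M (best of -2, 1, -2); Column gets -1.
Column's induced payoffs are 3, 4, 0, -1, so Column commits to X. Subgame-perfect outcome: (T, X) with payoffs (6, 4).
Now find the simultaneous Nash equilibrium.
Player 1's best replies: W→M; X→T; Y→B; Z→M.
Column's best replies: T→W; M→Y; B→Y.
The unique mutual best reply is (B, Y), giving (1, 0).
Player 1 earns 6 sequentially versus 1 at the Nash outcome: better off.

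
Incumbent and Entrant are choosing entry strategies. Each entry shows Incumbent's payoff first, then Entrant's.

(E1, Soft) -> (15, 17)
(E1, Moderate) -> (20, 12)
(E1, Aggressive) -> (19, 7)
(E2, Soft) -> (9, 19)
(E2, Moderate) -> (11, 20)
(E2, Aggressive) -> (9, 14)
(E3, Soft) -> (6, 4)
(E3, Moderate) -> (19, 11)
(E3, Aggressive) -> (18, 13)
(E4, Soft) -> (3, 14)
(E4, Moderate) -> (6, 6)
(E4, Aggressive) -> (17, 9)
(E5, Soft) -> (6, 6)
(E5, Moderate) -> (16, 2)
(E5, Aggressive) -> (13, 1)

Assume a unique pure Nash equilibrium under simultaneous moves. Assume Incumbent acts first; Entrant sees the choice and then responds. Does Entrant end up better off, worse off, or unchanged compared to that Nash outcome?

worse off

Solve by backward induction (Incumbent leads).
- E1: Entrant compares 17, 12, 7 and picks Soft; Incumbent would get 15.
- E2: Entrant compares 19, 20, 14 and picks Moderate; Incumbent would get 11.
- E3: Entrant compares 4, 11, 13 and picks Aggressive; Incumbent would get 18.
- E4: Entrant compares 14, 6, 9 and picks Soft; Incumbent would get 3.
- E5: Entrant compares 6, 2, 1 and picks Soft; Incumbent would get 6.
Among 15, 11, 18, 3, 6, the best is 18 at E3. Subgame-perfect outcome: (E3, Aggressive) with payoffs (18, 13).
Now find the simultaneous Nash equilibrium.
Incumbent's best replies: Soft→E1; Moderate→E1; Aggressive→E1.
Entrant's best replies: E1→Soft; E2→Moderate; E3→Aggressive; E4→Soft; E5→Soft.
Only (E1, Soft) has each player best-responding; Nash payoffs (15, 17).
Entrant earns 13 sequentially versus 17 at the Nash outcome: worse off.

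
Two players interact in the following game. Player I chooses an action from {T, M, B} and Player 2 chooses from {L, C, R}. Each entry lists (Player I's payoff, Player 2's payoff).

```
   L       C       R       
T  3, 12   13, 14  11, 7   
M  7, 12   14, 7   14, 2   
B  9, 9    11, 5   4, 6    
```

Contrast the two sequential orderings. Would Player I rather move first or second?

If Player I leads: Player 2's best replies are T→C, M→L, B→L; Player I's induced payoffs 13, 7, 9; outcome (T, C), payoffs (13, 14).
If Player 2 leads: Player I's best replies are L→B, C→M, R→M; Player 2's induced payoffs 9, 7, 2; outcome (B, L), payoffs (9, 9).
Player I gets 13 moving first and 9 moving second, so Player I prefers to move first.

first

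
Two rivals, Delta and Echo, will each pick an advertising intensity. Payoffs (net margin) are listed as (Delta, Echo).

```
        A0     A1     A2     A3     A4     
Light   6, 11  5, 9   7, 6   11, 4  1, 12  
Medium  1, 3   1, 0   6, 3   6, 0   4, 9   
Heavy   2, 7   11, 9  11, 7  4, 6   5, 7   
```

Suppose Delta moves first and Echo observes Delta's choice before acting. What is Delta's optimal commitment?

Heavy

Echo best-responds to each possible Delta move:
- Light → Echo plays A4 (best of 11, 9, 6, 4, 12); Delta gets 1.
- Medium → Echo plays A4 (best of 3, 0, 3, 0, 9); Delta gets 4.
- Heavy → Echo plays A1 (best of 7, 9, 7, 6, 7); Delta gets 11.
Maximizing over 1, 4, 11, Delta chooses Heavy. Subgame-perfect outcome: (Heavy, A1) with payoffs (11, 9).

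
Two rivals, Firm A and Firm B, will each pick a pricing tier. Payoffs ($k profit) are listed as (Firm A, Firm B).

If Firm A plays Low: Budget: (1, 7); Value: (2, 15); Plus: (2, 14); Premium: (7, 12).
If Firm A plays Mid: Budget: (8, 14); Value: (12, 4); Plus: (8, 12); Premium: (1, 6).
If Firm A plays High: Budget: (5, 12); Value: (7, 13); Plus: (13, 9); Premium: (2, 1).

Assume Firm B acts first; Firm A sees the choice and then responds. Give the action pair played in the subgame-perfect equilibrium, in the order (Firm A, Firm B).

(Mid, Budget)

Work backward from Firm A's decision.
- Budget → Firm A plays Mid (best of 1, 8, 5); Firm B gets 14.
- Value → Firm A plays Mid (best of 2, 12, 7); Firm B gets 4.
- Plus → Firm A plays High (best of 2, 8, 13); Firm B gets 9.
- Premium → Firm A plays Low (best of 7, 1, 2); Firm B gets 12.
Firm B's induced payoffs are 14, 4, 9, 12, so Firm B commits to Budget. Subgame-perfect outcome: (Mid, Budget) with payoffs (8, 14).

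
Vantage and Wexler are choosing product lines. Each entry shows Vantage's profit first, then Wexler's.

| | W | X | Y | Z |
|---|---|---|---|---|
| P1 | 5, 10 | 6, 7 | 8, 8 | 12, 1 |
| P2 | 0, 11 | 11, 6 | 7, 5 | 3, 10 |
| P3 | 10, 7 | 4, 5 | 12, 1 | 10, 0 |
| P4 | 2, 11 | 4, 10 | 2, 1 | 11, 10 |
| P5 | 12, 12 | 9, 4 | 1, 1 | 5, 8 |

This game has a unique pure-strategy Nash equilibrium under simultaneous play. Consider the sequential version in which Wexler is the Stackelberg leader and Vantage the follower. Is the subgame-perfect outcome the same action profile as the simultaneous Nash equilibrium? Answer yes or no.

yes

Backward induction with Wexler moving first.
- W: Vantage compares 5, 0, 10, 2, 12 and picks P5; Wexler would get 12.
- X: Vantage compares 6, 11, 4, 4, 9 and picks P2; Wexler would get 6.
- Y: Vantage compares 8, 7, 12, 2, 1 and picks P3; Wexler would get 1.
- Z: Vantage compares 12, 3, 10, 11, 5 and picks P1; Wexler would get 1.
Wexler's induced payoffs are 12, 6, 1, 1, so Wexler commits to W. Subgame-perfect outcome: (P5, W) with payoffs (12, 12).
Now find the simultaneous Nash equilibrium.
Vantage's best replies: W→P5; X→P2; Y→P3; Z→P1.
Wexler's best replies: P1→W; P2→W; P3→W; P4→W; P5→W.
Only (P5, W) has each player best-responding; Nash payoffs (12, 12).
Sequential outcome (P5, W) coincides with the Nash profile (P5, W).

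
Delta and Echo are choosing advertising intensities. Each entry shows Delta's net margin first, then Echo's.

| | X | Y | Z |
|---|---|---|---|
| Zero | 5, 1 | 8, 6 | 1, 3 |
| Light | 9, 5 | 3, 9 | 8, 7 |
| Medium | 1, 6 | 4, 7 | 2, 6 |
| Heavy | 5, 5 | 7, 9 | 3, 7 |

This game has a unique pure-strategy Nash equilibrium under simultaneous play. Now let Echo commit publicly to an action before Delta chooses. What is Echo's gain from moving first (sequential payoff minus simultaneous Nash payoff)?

Work backward from Delta's decision.
- X: BR = Light, leader payoff 5.
- Y: BR = Zero, leader payoff 6.
- Z: BR = Light, leader payoff 7.
Echo's induced payoffs are 5, 6, 7, so Echo commits to Z. Subgame-perfect outcome: (Light, Z) with payoffs (8, 7).
Now find the simultaneous Nash equilibrium.
Delta's best replies: X→Light; Y→Zero; Z→Light.
Echo's best replies: Zero→Y; Light→Y; Medium→Y; Heavy→Y.
Only (Zero, Y) has each player best-responding; Nash payoffs (8, 6).
Echo's commitment gain: 7 − 6 = 1.

1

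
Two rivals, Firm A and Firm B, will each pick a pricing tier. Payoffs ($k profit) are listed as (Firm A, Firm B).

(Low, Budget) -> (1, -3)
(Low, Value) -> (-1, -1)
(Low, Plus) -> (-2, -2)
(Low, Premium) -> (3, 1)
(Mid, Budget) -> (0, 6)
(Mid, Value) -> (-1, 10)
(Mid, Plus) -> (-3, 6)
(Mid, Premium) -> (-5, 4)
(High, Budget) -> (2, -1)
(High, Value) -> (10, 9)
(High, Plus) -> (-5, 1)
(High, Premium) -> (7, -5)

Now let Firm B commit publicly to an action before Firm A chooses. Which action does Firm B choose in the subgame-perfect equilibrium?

Solve by backward induction (Firm B leads).
- Budget: BR = High, leader payoff -1.
- Value: BR = High, leader payoff 9.
- Plus: BR = Low, leader payoff -2.
- Premium: BR = High, leader payoff -5.
Maximizing over -1, 9, -2, -5, Firm B chooses Value. Subgame-perfect outcome: (High, Value) with payoffs (10, 9).

Value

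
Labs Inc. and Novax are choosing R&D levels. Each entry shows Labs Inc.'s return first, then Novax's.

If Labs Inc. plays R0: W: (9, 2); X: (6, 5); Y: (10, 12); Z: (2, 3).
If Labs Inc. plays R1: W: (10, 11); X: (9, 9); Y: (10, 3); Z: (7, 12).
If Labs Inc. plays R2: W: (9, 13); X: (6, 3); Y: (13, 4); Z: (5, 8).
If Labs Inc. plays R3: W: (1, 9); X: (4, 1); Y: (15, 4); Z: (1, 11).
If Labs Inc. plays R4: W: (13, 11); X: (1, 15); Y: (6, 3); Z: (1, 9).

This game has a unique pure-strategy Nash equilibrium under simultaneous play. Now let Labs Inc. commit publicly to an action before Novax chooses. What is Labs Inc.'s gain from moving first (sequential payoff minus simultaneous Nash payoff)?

3

Solve by backward induction (Labs Inc. leads).
- R0: BR = Y, leader payoff 10.
- R1: BR = Z, leader payoff 7.
- R2: BR = W, leader payoff 9.
- R3: BR = Z, leader payoff 1.
- R4: BR = X, leader payoff 1.
Among 10, 7, 9, 1, 1, the best is 10 at R0. Subgame-perfect outcome: (R0, Y) with payoffs (10, 12).
Under simultaneous play:
Labs Inc.'s best replies: W→R4; X→R1; Y→R3; Z→R1.
Novax's best replies: R0→Y; R1→Z; R2→W; R3→Z; R4→X.
The unique mutual best reply is (R1, Z), giving (7, 12).
Labs Inc.'s commitment gain: 10 − 7 = 3.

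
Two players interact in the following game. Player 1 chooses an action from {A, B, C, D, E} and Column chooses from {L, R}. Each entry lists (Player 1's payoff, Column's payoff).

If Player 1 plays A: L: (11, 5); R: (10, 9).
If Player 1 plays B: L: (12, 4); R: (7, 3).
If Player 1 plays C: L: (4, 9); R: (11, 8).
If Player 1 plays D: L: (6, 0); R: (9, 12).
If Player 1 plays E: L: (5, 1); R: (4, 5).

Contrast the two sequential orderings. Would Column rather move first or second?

If Player 1 leads: Column's best replies are A→R, B→L, C→L, D→R, E→R; Player 1's induced payoffs 10, 12, 4, 9, 4; outcome (B, L), payoffs (12, 4).
If Column leads: Player 1's best replies are L→B, R→C; Column's induced payoffs 4, 8; outcome (C, R), payoffs (11, 8).
Column gets 8 moving first and 4 moving second, so Column prefers to move first.

first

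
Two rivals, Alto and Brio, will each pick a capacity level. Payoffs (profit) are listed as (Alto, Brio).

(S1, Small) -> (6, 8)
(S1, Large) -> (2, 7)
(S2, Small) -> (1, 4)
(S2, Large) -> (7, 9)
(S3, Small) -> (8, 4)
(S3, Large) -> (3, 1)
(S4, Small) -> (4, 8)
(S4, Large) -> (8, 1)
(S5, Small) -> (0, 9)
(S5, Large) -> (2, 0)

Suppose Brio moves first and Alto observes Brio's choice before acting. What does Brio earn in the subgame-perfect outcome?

Work backward from Alto's decision.
- Small: BR = S3, leader payoff 4.
- Large: BR = S4, leader payoff 1.
Among 4, 1, the best is 4 at Small. Subgame-perfect outcome: (S3, Small) with payoffs (8, 4).

4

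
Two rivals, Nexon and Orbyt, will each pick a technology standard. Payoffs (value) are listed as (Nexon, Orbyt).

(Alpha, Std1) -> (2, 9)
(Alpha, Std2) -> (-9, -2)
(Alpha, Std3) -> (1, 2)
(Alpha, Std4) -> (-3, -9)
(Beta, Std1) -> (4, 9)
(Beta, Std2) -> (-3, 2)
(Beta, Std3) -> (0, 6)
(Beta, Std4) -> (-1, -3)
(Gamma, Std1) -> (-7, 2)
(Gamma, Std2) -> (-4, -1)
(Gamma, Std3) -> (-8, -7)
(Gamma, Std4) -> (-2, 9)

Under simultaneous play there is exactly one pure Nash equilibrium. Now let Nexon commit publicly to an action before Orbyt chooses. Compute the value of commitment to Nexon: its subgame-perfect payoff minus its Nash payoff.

0

Solve by backward induction (Nexon leads).
- Alpha → Orbyt plays Std1 (best of 9, -2, 2, -9); Nexon gets 2.
- Beta → Orbyt plays Std1 (best of 9, 2, 6, -3); Nexon gets 4.
- Gamma → Orbyt plays Std4 (best of 2, -1, -7, 9); Nexon gets -2.
Maximizing over 2, 4, -2, Nexon chooses Beta. Subgame-perfect outcome: (Beta, Std1) with payoffs (4, 9).
Now find the simultaneous Nash equilibrium.
Nexon's best replies: Std1→Beta; Std2→Beta; Std3→Alpha; Std4→Beta.
Orbyt's best replies: Alpha→Std1; Beta→Std1; Gamma→Std4.
Only (Beta, Std1) has each player best-responding; Nash payoffs (4, 9).
Nexon's commitment gain: 4 − 4 = 0.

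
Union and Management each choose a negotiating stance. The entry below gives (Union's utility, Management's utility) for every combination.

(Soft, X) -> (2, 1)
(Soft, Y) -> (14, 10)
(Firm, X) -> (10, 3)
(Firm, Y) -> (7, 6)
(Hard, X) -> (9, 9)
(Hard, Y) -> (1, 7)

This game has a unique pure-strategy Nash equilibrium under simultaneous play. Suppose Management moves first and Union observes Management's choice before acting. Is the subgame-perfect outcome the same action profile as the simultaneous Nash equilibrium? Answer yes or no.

Work backward from Union's decision.
- X: Union compares 2, 10, 9 and picks Firm; Management would get 3.
- Y: Union compares 14, 7, 1 and picks Soft; Management would get 10.
Maximizing over 3, 10, Management chooses Y. Subgame-perfect outcome: (Soft, Y) with payoffs (14, 10).
For the simultaneous game, intersect best replies.
Union's best replies: X→Firm; Y→Soft.
Management's best replies: Soft→Y; Firm→Y; Hard→X.
Only (Soft, Y) has each player best-responding; Nash payoffs (14, 10).
Sequential outcome (Soft, Y) coincides with the Nash profile (Soft, Y).

yes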